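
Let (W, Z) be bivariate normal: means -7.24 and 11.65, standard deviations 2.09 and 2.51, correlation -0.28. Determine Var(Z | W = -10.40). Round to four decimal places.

The conditional variance in a bivariate normal is σ_Z²(1 − ρ²), independent of x.
Var(Z | W=-10.40) = (2.51)²·(1 − (-0.28)²) = 6.3001·0.9216 = 5.8062.

5.8062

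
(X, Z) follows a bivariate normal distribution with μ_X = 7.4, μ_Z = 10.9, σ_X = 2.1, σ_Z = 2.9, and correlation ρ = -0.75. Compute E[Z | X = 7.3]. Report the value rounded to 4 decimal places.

11.0036

The regression of Z on X has slope ρ·σ_Z/σ_X and passes through (μ_X, μ_Z).
E[Z | X=7.3] = 10.9 + (-0.75)·(2.9/2.1)·(7.3 − (7.4)) = 10.9 + (-1.0357)·(-0.1) = 11.0036.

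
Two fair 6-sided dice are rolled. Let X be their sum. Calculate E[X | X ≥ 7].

26/3

P(X ≥ 7) = 7/12.
Σ over the event: 7·1/6 + 8·5/36 + 9·1/9 + 10·1/12 + 11·1/18 + 12·1/36 = 91/18.
E[X | X ≥ 7] = (91/18) / (7/12) = 26/3.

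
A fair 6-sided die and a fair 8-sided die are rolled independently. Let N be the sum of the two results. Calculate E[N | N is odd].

8

P(N is odd) = 1/2.
Σ over the event: 3·1/24 + 5·1/12 + 7·1/8 + 9·1/8 + 11·1/12 + 13·1/24 = 4.
E[N | N is odd] = (4) / (1/2) = 8.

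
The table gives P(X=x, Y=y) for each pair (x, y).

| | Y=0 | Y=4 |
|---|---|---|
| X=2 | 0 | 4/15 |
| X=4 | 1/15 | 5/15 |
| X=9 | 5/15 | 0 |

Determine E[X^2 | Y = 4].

32/3

P(Y = 4) = 3/5.
Σ X^2·P over the event = 4·(4/15) + 16·(5/15) = 32/5.
E[X^2 | Y = 4] = (32/5) / (3/5) = 32/3.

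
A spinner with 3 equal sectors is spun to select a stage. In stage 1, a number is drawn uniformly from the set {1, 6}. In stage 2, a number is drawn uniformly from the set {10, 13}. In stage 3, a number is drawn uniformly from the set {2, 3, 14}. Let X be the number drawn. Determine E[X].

64/9

E[X | stage 1] = (1+6)/2 = 7/2.
E[X | stage 2] = (10+13)/2 = 23/2.
E[X | stage 3] = (2+3+14)/3 = 19/3.
E[X] = (1/3)·(7/2) + (1/3)·(23/2) + (1/3)·(19/3) = 64/9.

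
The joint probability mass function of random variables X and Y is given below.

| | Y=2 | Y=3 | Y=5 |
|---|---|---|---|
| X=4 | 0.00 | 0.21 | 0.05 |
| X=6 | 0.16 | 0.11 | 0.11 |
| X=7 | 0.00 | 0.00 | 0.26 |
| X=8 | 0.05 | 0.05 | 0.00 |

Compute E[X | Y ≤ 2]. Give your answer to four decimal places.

P(Y ≤ 2) = 0.21.
Summing X·P(X=x,Y=y) over the conditioning event gives 1.36.
E[X | Y ≤ 2] = (1.36) / (0.21) = 6.4762.

6.4762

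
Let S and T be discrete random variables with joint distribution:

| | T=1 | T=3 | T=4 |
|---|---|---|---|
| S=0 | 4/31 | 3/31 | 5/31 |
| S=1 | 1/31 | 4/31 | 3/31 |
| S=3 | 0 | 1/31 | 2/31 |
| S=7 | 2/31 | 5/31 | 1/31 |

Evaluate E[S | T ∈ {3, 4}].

P(T ∈ {3, 4}) = 24/31.
Σ S·P over the event = 0·(3/31) + 0·(5/31) + 1·(4/31) + 1·(3/31) + 3·(1/31) + 3·(2/31) + 7·(5/31) + 7·(1/31) = 58/31.
E[S | T ∈ {3, 4}] = (58/31) / (24/31) = 29/12.

29/12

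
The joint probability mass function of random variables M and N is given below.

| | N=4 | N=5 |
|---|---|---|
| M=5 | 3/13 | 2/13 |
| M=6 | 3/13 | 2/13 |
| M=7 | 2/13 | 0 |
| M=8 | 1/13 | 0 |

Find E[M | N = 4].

55/9

P(N = 4) = 9/13.
Σ M·P over the event = 5·(3/13) + 6·(3/13) + 7·(2/13) + 8·(1/13) = 55/13.
E[M | N = 4] = (55/13) / (9/13) = 55/9.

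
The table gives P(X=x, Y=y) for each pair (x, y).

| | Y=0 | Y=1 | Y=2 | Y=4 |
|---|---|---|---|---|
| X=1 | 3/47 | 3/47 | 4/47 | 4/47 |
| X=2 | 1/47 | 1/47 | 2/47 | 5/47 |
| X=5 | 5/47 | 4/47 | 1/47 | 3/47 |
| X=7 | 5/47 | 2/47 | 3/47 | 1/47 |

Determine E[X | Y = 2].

17/5

P(Y = 2) = 10/47.
Summing X·P(X=x,Y=y) over the conditioning event gives 34/47.
E[X | Y = 2] = (34/47) / (10/47) = 17/5.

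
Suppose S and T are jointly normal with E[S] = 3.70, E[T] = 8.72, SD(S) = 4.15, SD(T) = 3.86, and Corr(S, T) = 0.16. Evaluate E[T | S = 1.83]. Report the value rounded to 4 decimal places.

8.4417

For a bivariate normal, E[T | S=x] = μ_T + ρ·(σ_T/σ_S)·(x − μ_S).
E[T | S=1.83] = 8.72 + (0.16)·(3.86/4.15)·(1.83 − (3.70)) = 8.72 + (0.14882)·(-1.87) = 8.4417.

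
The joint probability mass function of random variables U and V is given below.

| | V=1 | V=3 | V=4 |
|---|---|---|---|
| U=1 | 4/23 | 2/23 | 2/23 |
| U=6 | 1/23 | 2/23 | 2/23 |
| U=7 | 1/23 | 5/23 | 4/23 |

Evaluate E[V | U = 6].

3

P(U = 6) = 5/23.
Σ V·P over the event = 1·(1/23) + 3·(2/23) + 4·(2/23) = 15/23.
E[V | U = 6] = (15/23) / (5/23) = 3.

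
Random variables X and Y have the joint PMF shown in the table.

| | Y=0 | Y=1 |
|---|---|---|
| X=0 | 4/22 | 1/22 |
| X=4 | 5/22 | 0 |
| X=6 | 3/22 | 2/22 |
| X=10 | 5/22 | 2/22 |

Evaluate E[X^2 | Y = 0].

688/17

P(Y = 0) = 17/22.
Σ X^2·P over the event = 0·(4/22) + 16·(5/22) + 36·(3/22) + 100·(5/22) = 344/11.
E[X^2 | Y = 0] = (344/11) / (17/22) = 688/17.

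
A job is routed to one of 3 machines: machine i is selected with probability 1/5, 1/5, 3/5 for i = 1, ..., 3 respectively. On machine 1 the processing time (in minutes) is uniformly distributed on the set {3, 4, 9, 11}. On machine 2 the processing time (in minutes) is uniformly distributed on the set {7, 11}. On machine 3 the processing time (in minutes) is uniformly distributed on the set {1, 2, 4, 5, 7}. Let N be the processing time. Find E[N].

543/100

E[N | machine 1] = (3+4+9+11)/4 = 27/4.
E[N | machine 2] = (7+11)/2 = 9.
E[N | machine 3] = (1+2+4+5+7)/5 = 19/5.
E[N] = (1/5)·(27/4) + (1/5)·(9) + (3/5)·(19/5) = 543/100.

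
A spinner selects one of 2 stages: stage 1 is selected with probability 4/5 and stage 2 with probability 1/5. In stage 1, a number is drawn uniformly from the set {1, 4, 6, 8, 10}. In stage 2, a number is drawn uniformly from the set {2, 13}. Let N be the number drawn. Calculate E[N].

307/50

E[N | stage 1] = (1+4+6+8+10)/5 = 29/5.
E[N | stage 2] = (2+13)/2 = 15/2.
E[N] = (4/5)·(29/5) + (1/5)·(15/2) = 307/50.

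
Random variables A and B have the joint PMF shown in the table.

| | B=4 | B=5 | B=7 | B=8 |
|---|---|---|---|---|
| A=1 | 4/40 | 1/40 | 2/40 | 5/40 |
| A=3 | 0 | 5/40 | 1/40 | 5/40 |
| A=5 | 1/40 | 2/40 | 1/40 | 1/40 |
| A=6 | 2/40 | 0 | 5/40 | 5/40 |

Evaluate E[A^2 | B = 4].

101/7

P(B = 4) = 7/40.
Σ A^2·P over the event = 1·(4/40) + 25·(1/40) + 36·(2/40) = 101/40.
E[A^2 | B = 4] = (101/40) / (7/40) = 101/7.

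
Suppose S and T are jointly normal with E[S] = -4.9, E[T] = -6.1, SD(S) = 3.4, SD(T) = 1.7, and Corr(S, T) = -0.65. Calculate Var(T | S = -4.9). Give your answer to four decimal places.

The conditional variance in a bivariate normal is σ_T²(1 − ρ²), independent of x.
Var(T | S=-4.9) = (1.7)²·(1 − (-0.65)²) = 2.89·0.5775 = 1.6690.

1.6690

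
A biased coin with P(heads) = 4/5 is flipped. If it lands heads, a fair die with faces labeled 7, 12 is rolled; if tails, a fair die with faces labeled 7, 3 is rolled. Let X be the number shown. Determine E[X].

43/5

E[X | heads] = (7+12)/2 = 19/2.
E[X | tails] = (7+3)/2 = 5.
By the law of total expectation,
E[X] = (4/5)·(19/2) + (1/5)·(5) = 43/5.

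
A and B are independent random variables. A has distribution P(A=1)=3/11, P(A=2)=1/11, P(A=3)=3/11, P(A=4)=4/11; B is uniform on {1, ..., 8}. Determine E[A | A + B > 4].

P(A + B > 4) = 37/44.
Summing A·P(x,y) over outcomes with A + B > 4 gives 109/44.
E[A | A + B > 4] = (109/44) / (37/44) = 109/37.

109/37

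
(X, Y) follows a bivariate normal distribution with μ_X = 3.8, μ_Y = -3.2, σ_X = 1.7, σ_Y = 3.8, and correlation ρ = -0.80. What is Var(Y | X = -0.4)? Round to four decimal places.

The conditional variance in a bivariate normal is σ_Y²(1 − ρ²), independent of x.
Var(Y | X=-0.4) = (3.8)²·(1 − (-0.80)²) = 14.44·0.36 = 5.1984.

5.1984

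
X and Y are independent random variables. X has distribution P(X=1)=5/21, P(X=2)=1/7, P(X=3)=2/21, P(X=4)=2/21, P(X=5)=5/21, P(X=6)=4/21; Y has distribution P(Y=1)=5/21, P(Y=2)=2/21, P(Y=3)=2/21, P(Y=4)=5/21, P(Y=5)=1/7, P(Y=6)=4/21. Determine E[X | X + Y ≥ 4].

P(X + Y ≥ 4) = 391/441.
Summing X·P(x,y) over outcomes with X + Y ≥ 4 gives 1489/441.
E[X | X + Y ≥ 4] = (1489/441) / (391/441) = 1489/391.

1489/391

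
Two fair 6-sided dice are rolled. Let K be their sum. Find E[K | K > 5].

106/13

P(K > 5) = 13/18.
Σ over the event: 6·5/36 + 7·1/6 + 8·5/36 + 9·1/9 + 10·1/12 + 11·1/18 + 12·1/36 = 53/9.
E[K | K > 5] = (53/9) / (13/18) = 106/13.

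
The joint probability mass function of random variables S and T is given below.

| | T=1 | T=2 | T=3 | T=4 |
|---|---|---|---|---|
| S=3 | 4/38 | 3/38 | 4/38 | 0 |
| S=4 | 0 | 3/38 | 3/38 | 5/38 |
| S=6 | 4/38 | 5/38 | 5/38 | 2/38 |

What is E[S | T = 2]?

P(T = 2) = 11/38.
Σ S·P over the event = 3·(3/38) + 4·(3/38) + 6·(5/38) = 51/38.
E[S | T = 2] = (51/38) / (11/38) = 51/11.

51/11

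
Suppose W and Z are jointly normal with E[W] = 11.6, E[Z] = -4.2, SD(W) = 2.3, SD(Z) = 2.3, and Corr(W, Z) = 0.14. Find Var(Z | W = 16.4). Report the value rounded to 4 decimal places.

5.1863

Var(Z | W=x) = (1 − ρ²)·σ_Z².
Var(Z | W=16.4) = (2.3)²·(1 − (0.14)²) = 5.29·0.9804 = 5.1863.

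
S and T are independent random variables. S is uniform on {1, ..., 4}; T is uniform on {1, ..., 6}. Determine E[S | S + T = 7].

P(S + T = 7) = 1/6.
Summing S·P(x,y) over outcomes with S + T = 7 gives 5/12.
E[S | S + T = 7] = (5/12) / (1/6) = 5/2.

5/2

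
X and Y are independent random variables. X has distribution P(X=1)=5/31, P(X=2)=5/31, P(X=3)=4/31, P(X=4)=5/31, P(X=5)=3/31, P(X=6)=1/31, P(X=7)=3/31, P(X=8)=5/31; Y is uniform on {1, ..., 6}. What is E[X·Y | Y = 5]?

645/31

P(Y = 5) = 1/6.
Summing XY·P(x,y) over outcomes with Y = 5 gives 215/62.
E[X·Y | Y = 5] = (215/62) / (1/6) = 645/31.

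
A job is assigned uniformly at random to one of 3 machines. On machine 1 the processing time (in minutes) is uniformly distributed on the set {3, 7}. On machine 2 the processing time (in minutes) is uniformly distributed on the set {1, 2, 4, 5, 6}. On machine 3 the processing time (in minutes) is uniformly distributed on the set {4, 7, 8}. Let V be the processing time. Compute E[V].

224/45

E[V | machine 1] = (3+7)/2 = 5.
E[V | machine 2] = (1+2+4+5+6)/5 = 18/5.
E[V | machine 3] = (4+7+8)/3 = 19/3.
By the law of total expectation,
E[V] = (1/3)·(5) + (1/3)·(18/5) + (1/3)·(19/3) = 224/45.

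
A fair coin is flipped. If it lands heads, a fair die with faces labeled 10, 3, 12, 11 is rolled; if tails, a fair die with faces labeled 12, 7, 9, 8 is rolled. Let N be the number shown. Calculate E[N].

E[N | heads] = (10+3+12+11)/4 = 9.
E[N | tails] = (12+7+9+8)/4 = 9.
E[N] = (1/2)·(9) + (1/2)·(9) = 9.

9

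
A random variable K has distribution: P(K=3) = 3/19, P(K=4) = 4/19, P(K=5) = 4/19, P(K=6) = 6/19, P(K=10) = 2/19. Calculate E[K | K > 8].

P(K > 8) = 2/19.
Σ over the event: 10·2/19 = 20/19.
E[K | K > 8] = (20/19) / (2/19) = 10.

10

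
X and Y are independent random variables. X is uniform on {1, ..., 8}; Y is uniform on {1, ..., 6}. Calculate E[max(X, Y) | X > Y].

160/27

P(X > Y) = 9/16.
Summing max(X,Y)·P(x,y) over outcomes with X > Y gives 10/3.
E[max(X, Y) | X > Y] = (10/3) / (9/16) = 160/27.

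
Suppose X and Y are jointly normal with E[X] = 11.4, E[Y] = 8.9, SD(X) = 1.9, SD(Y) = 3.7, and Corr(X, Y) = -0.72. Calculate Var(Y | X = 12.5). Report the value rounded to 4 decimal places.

6.5931

For a bivariate normal, Var(Y | X=x) = σ_Y²(1 − ρ²).
Var(Y | X=12.5) = (3.7)²·(1 − (-0.72)²) = 13.69·0.4816 = 6.5931.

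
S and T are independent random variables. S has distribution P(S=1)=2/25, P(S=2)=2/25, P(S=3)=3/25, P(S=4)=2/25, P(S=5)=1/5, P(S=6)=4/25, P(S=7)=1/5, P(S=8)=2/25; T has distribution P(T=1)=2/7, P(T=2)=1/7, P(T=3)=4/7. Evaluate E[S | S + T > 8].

383/55

P(S + T > 8) = 11/35.
Summing S·P(x,y) over outcomes with S + T > 8 gives 383/175.
E[S | S + T > 8] = (383/175) / (11/35) = 383/55.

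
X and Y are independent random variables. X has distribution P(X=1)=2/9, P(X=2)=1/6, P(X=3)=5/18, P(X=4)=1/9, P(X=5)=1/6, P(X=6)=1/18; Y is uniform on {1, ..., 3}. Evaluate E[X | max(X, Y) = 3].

5/2

P(max(X, Y) = 3) = 11/27.
Summing X·P(x,y) over outcomes with max(X, Y) = 3 gives 55/54.
E[X | max(X, Y) = 3] = (55/54) / (11/27) = 5/2.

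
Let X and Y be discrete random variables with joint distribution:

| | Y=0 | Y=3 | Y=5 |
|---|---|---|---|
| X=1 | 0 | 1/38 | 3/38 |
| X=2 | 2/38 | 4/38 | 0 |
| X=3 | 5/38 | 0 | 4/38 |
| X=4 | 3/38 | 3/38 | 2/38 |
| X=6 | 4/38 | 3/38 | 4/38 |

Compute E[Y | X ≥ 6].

P(X ≥ 6) = 11/38.
Σ Y·P over the event = 0·(4/38) + 3·(3/38) + 5·(4/38) = 29/38.
E[Y | X ≥ 6] = (29/38) / (11/38) = 29/11.

29/11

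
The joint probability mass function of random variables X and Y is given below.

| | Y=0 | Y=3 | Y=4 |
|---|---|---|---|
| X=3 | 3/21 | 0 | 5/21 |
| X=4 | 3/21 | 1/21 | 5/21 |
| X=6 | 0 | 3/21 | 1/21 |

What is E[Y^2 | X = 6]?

P(X = 6) = 4/21.
Σ Y^2·P over the event = 9·(3/21) + 16·(1/21) = 43/21.
E[Y^2 | X = 6] = (43/21) / (4/21) = 43/4.

43/4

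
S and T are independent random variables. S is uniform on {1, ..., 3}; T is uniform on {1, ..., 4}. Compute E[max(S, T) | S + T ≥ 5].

Outcomes with S + T ≥ 5: (1,4), (2,3), (2,4), (3,2), (3,3), (3,4), each with probability 1/12.
E[max(S, T) | S + T ≥ 5] = (4 + 3 + 4 + 3 + 3 + 4) / 6 = 7/2.

7/2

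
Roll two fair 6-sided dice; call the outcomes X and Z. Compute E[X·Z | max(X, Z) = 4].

64/7

Outcomes with max(X, Z) = 4: (1,4), (2,4), (3,4), (4,1), (4,2), (4,3), (4,4), each with probability 1/36.
E[X·Z | max(X, Z) = 4] = (4 + 8 + 12 + 4 + 8 + 12 + 16) / 7 = 64/7.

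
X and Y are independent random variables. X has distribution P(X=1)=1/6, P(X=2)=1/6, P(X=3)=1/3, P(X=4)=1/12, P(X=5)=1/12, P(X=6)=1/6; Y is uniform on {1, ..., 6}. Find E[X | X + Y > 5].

P(X + Y > 5) = 49/72.
Summing X·P(x,y) over outcomes with X + Y > 5 gives 31/12.
E[X | X + Y > 5] = (31/12) / (49/72) = 186/49.

186/49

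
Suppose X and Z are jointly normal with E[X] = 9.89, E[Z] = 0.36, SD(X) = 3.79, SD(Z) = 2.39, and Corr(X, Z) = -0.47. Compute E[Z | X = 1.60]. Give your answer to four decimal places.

2.8170

For a bivariate normal, E[Z | X=x] = μ_Z + ρ·(σ_Z/σ_X)·(x − μ_X).
E[Z | X=1.60] = 0.36 + (-0.47)·(2.39/3.79)·(1.60 − (9.89)) = 0.36 + (-0.296385)·(-8.29) = 2.8170.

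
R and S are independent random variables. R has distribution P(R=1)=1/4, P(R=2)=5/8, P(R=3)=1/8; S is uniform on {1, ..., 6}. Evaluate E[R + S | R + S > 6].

113/15

P(R + S > 6) = 5/16.
Summing (R+S)·P(x,y) over outcomes with R + S > 6 gives 113/48.
E[R + S | R + S > 6] = (113/48) / (5/16) = 113/15.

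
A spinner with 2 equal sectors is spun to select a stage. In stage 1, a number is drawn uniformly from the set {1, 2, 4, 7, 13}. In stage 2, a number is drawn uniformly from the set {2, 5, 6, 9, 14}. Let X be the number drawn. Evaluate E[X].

63/10

E[X | stage 1] = (1+2+4+7+13)/5 = 27/5.
E[X | stage 2] = (2+5+6+9+14)/5 = 36/5.
E[X] = (1/2)·(27/5) + (1/2)·(36/5) = 63/10.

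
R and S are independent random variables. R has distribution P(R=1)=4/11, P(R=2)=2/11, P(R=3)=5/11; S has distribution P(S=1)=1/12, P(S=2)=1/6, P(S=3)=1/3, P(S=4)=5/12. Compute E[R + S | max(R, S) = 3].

P(max(R, S) = 3) = 59/132.
Summing (R+S)·P(x,y) over outcomes with max(R, S) = 3 gives 49/22.
E[R + S | max(R, S) = 3] = (49/22) / (59/132) = 294/59.

294/59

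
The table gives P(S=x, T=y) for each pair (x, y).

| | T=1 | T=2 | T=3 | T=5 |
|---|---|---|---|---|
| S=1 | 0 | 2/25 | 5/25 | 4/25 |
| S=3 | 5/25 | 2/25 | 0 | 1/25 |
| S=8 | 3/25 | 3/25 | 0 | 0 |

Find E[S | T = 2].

P(T = 2) = 7/25.
Σ S·P over the event = 1·(2/25) + 3·(2/25) + 8·(3/25) = 32/25.
E[S | T = 2] = (32/25) / (7/25) = 32/7.

32/7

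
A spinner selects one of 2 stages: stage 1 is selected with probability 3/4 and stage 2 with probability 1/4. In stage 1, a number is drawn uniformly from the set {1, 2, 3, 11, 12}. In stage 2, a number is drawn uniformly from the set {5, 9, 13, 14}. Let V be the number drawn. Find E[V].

E[V | stage 1] = (1+2+3+11+12)/5 = 29/5.
E[V | stage 2] = (5+9+13+14)/4 = 41/4.
By the law of total expectation,
E[V] = (3/4)·(29/5) + (1/4)·(41/4) = 553/80.

553/80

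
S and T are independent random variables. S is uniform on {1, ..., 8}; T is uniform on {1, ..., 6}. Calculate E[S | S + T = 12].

P(S + T = 12) = 1/16.
Summing S·P(x,y) over outcomes with S + T = 12 gives 7/16.
E[S | S + T = 12] = (7/16) / (1/16) = 7.

7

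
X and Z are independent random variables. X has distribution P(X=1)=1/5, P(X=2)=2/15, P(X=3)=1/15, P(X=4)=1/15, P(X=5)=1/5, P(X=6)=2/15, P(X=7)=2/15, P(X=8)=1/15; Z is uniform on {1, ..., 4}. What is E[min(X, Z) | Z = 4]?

46/15

P(Z = 4) = 1/4.
Summing min(X,Z)·P(x,y) over outcomes with Z = 4 gives 23/30.
E[min(X, Z) | Z = 4] = (23/30) / (1/4) = 46/15.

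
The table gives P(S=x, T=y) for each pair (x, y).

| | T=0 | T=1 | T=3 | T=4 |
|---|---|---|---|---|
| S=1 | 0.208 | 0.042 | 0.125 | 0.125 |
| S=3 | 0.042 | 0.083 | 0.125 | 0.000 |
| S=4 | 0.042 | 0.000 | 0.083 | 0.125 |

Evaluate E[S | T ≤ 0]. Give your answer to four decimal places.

P(T ≤ 0) = 0.292.
Σ S·P over the event = 1·(0.208) + 3·(0.042) + 4·(0.042) = 0.502.
E[S | T ≤ 0] = (0.502) / (0.292) = 1.7192.

1.7192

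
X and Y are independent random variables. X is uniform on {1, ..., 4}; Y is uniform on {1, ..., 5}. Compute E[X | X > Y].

P(X > Y) = 3/10.
Summing X·P(x,y) over outcomes with X > Y gives 1.
E[X | X > Y] = (1) / (3/10) = 10/3.

10/3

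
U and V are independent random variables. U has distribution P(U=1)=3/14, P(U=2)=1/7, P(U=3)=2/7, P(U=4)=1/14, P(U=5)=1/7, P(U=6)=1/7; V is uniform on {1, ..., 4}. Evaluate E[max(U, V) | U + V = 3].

P(U + V = 3) = 5/56.
Summing max(U,V)·P(x,y) over outcomes with U + V = 3 gives 5/28.
E[max(U, V) | U + V = 3] = (5/28) / (5/56) = 2.

2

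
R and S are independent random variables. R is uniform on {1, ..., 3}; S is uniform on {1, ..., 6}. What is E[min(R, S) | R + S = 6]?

Outcomes with R + S = 6: (1,5), (2,4), (3,3), each with probability 1/18.
E[min(R, S) | R + S = 6] = (1 + 2 + 3) / 3 = 2.

2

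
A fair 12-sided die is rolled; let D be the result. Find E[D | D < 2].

1

Given D < 2, D is equally likely to be any of {1}.
E[D | D < 2] = (1) / 1 = 1.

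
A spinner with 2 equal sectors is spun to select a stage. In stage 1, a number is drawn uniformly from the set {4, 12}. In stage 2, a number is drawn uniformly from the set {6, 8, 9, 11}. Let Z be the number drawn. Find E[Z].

33/4

E[Z | stage 1] = (4+12)/2 = 8.
E[Z | stage 2] = (6+8+9+11)/4 = 17/2.
E[Z] = (1/2)·(8) + (1/2)·(17/2) = 33/4.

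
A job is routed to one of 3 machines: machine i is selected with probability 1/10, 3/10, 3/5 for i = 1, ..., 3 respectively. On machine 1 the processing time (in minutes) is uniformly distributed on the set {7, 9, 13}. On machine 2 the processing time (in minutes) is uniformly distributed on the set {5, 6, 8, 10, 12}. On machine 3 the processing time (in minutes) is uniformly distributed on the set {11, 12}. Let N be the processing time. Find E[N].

1549/150

E[N | machine 1] = (7+9+13)/3 = 29/3.
E[N | machine 2] = (5+6+8+10+12)/5 = 41/5.
E[N | machine 3] = (11+12)/2 = 23/2.
E[N] = (1/10)·(29/3) + (3/10)·(41/5) + (3/5)·(23/2) = 1549/150.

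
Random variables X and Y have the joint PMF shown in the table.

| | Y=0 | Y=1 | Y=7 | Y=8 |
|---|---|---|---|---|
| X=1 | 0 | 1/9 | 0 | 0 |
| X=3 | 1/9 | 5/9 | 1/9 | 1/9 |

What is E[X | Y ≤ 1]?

19/7

P(Y ≤ 1) = 7/9.
Summing X·P(X=x,Y=y) over the conditioning event gives 19/9.
E[X | Y ≤ 1] = (19/9) / (7/9) = 19/7.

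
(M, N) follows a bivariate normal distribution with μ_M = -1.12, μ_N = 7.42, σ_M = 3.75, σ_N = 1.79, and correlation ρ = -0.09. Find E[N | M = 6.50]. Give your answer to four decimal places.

7.0926

For a bivariate normal, E[N | M=x] = μ_N + ρ·(σ_N/σ_M)·(x − μ_M).
E[N | M=6.50] = 7.42 + (-0.09)·(1.79/3.75)·(6.50 − (-1.12)) = 7.42 + (-0.04296)·(7.62) = 7.0926.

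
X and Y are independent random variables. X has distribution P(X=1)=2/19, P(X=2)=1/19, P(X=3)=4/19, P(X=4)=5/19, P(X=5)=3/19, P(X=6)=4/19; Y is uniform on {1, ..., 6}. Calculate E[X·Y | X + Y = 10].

97/4

P(X + Y = 10) = 2/19.
Summing XY·P(x,y) over outcomes with X + Y = 10 gives 97/38.
E[X·Y | X + Y = 10] = (97/38) / (2/19) = 97/4.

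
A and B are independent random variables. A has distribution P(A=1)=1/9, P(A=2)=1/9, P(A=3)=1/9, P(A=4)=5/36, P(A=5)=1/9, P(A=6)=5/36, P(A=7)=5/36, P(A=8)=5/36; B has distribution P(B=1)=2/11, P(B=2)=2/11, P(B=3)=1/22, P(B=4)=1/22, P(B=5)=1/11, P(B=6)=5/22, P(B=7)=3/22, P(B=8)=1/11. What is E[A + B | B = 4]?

313/36

P(B = 4) = 1/22.
Summing (A+B)·P(x,y) over outcomes with B = 4 gives 313/792.
E[A + B | B = 4] = (313/792) / (1/22) = 313/36.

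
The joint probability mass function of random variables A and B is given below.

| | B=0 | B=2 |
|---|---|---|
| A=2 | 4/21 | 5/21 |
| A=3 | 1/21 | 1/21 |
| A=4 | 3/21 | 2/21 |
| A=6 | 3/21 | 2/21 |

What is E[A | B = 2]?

33/10

P(B = 2) = 10/21.
Σ A·P over the event = 2·(5/21) + 3·(1/21) + 4·(2/21) + 6·(2/21) = 11/7.
E[A | B = 2] = (11/7) / (10/21) = 33/10.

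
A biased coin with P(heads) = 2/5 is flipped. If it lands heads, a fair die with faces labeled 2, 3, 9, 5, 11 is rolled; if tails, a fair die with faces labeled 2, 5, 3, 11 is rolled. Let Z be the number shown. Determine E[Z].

E[Z | heads] = (2+3+9+5+11)/5 = 6.
E[Z | tails] = (2+5+3+11)/4 = 21/4.
E[Z] = (2/5)·(6) + (3/5)·(21/4) = 111/20.

111/20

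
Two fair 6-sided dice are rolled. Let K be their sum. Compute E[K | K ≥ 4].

P(K ≥ 4) = 11/12.
E[K | K ≥ 4] = (61/9) / (11/12) = 244/33.

244/33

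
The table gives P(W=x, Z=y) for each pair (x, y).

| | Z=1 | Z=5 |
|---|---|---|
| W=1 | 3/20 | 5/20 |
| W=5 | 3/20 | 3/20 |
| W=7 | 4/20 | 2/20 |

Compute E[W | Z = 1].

23/5

P(Z = 1) = 1/2.
Σ W·P over the event = 1·(3/20) + 5·(3/20) + 7·(4/20) = 23/10.
E[W | Z = 1] = (23/10) / (1/2) = 23/5.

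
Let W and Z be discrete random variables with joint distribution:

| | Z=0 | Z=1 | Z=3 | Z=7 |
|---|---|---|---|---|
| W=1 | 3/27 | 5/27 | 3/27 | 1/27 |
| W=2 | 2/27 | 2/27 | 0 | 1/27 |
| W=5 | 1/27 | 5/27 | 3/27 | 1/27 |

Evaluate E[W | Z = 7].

8/3

P(Z = 7) = 1/9.
Σ W·P over the event = 1·(1/27) + 2·(1/27) + 5·(1/27) = 8/27.
E[W | Z = 7] = (8/27) / (1/9) = 8/3.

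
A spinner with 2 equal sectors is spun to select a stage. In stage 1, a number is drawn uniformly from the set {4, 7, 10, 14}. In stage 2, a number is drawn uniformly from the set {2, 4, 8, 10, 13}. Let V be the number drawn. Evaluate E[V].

E[V | stage 1] = (4+7+10+14)/4 = 35/4.
E[V | stage 2] = (2+4+8+10+13)/5 = 37/5.
By the law of total expectation,
E[V] = (1/2)·(35/4) + (1/2)·(37/5) = 323/40.

323/40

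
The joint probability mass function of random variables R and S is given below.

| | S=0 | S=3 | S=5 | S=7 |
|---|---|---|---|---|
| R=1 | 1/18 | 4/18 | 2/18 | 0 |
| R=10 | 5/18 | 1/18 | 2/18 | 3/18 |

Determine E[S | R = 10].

P(R = 10) = 11/18.
Σ S·P over the event = 0·(5/18) + 3·(1/18) + 5·(2/18) + 7·(3/18) = 17/9.
E[S | R = 10] = (17/9) / (11/18) = 34/11.

34/11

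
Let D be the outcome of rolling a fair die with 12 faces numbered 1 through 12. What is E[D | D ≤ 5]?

Given D ≤ 5, D is equally likely to be any of {1, 2, 3, 4, 5}.
E[D | D ≤ 5] = (1 + 2 + 3 + 4 + 5) / 5 = 3.

3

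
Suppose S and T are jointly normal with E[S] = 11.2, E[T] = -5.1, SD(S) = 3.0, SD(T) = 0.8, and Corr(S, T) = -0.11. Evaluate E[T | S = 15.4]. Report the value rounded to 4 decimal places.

-5.2232

The regression of T on S has slope ρ·σ_T/σ_S and passes through (μ_S, μ_T).
E[T | S=15.4] = -5.1 + (-0.11)·(0.8/3.0)·(15.4 − (11.2)) = -5.1 + (-0.029333)·(4.2) = -5.2232.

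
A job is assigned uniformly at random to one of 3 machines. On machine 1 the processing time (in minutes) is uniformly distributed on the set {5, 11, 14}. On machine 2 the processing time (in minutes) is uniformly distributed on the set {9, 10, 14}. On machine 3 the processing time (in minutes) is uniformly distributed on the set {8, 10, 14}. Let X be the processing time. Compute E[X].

95/9

E[X | machine 1] = (5+11+14)/3 = 10.
E[X | machine 2] = (9+10+14)/3 = 11.
E[X | machine 3] = (8+10+14)/3 = 32/3.
E[X] = (1/3)·(10) + (1/3)·(11) + (1/3)·(32/3) = 95/9.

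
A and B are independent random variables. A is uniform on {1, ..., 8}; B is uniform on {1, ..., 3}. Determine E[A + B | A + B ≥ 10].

31/3

Outcomes with A + B ≥ 10: (7,3), (8,2), (8,3), each with probability 1/24.
E[A + B | A + B ≥ 10] = (10 + 10 + 11) / 3 = 31/3.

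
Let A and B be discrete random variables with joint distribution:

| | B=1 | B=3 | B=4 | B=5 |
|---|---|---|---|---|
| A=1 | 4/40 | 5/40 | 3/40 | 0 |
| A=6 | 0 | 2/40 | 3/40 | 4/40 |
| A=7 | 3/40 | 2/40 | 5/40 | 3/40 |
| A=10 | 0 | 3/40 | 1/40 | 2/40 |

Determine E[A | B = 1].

P(B = 1) = 7/40.
Σ A·P over the event = 1·(4/40) + 7·(3/40) = 5/8.
E[A | B = 1] = (5/8) / (7/40) = 25/7.

25/7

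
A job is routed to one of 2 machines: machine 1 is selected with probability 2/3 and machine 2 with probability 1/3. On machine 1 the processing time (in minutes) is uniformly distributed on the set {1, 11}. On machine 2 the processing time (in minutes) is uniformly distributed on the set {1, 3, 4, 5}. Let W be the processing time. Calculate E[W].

E[W | machine 1] = (1+11)/2 = 6.
E[W | machine 2] = (1+3+4+5)/4 = 13/4.
By the law of total expectation,
E[W] = (2/3)·(6) + (1/3)·(13/4) = 61/12.

61/12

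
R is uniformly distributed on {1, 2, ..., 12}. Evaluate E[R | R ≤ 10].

Given R ≤ 10, R is equally likely to be any of {1, 2, 3, 4, 5, 6, 7, 8, 9, 10}.
E[R | R ≤ 10] = (1 + 2 + 3 + 4 + 5 + 6 + 7 + 8 + 9 + 10) / 10 = 11/2.

11/2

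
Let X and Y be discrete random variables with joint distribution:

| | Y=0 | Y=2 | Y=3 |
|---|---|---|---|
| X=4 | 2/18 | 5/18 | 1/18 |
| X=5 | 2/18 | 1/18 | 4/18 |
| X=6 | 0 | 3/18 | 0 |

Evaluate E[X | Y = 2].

P(Y = 2) = 1/2.
Σ X·P over the event = 4·(5/18) + 5·(1/18) + 6·(3/18) = 43/18.
E[X | Y = 2] = (43/18) / (1/2) = 43/9.

43/9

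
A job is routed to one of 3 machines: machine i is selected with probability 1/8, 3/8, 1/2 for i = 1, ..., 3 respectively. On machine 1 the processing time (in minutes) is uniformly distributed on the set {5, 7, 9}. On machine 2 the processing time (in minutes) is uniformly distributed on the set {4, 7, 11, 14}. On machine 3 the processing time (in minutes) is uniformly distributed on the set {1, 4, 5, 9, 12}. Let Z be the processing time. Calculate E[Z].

147/20

E[Z | machine 1] = (5+7+9)/3 = 7.
E[Z | machine 2] = (4+7+11+14)/4 = 9.
E[Z | machine 3] = (1+4+5+9+12)/5 = 31/5.
By the law of total expectation,
E[Z] = (1/8)·(7) + (3/8)·(9) + (1/2)·(31/5) = 147/20.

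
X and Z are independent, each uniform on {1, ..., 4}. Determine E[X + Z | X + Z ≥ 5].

6

Outcomes with X + Z ≥ 5: (1,4), (2,3), (2,4), (3,2), (3,3), (3,4), (4,1), (4,2), (4,3), (4,4), each with probability 1/16.
E[X + Z | X + Z ≥ 5] = (5 + 5 + 6 + 5 + 6 + 7 + 5 + 6 + 7 + 8) / 10 = 6.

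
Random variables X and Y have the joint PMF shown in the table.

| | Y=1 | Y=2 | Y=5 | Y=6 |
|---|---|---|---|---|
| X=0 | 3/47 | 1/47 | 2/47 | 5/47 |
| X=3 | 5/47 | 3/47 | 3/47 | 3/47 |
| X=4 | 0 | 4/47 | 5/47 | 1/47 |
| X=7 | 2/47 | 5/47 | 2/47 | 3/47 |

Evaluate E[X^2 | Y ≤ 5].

684/35

P(Y ≤ 5) = 35/47.
Summing X^2·P(X=x,Y=y) over the conditioning event gives 684/47.
E[X^2 | Y ≤ 5] = (684/47) / (35/47) = 684/35.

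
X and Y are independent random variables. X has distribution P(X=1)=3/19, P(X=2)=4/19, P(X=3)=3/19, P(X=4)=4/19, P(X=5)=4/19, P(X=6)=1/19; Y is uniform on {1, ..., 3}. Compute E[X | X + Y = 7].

14/3

P(X + Y = 7) = 3/19.
Summing X·P(x,y) over outcomes with X + Y = 7 gives 14/19.
E[X | X + Y = 7] = (14/19) / (3/19) = 14/3.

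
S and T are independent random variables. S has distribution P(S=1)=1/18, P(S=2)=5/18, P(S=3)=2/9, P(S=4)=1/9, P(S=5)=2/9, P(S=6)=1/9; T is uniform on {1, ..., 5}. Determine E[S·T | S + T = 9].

39/2

P(S + T = 9) = 4/45.
Summing ST·P(x,y) over outcomes with S + T = 9 gives 26/15.
E[S·T | S + T = 9] = (26/15) / (4/45) = 39/2.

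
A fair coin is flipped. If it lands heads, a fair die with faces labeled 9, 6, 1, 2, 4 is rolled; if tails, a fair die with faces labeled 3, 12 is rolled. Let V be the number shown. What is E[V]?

E[V | heads] = (9+6+1+2+4)/5 = 22/5.
E[V | tails] = (3+12)/2 = 15/2.
By the law of total expectation,
E[V] = (1/2)·(22/5) + (1/2)·(15/2) = 119/20.

119/20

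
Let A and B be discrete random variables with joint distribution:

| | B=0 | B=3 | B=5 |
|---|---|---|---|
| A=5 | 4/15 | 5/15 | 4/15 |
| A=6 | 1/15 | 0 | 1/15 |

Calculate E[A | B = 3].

P(B = 3) = 1/3.
Σ A·P over the event = 5·(5/15) = 5/3.
E[A | B = 3] = (5/3) / (1/3) = 5.

5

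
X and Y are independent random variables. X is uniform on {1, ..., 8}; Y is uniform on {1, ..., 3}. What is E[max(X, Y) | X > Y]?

49/9

P(X > Y) = 3/4.
Summing max(X,Y)·P(x,y) over outcomes with X > Y gives 49/12.
E[max(X, Y) | X > Y] = (49/12) / (3/4) = 49/9.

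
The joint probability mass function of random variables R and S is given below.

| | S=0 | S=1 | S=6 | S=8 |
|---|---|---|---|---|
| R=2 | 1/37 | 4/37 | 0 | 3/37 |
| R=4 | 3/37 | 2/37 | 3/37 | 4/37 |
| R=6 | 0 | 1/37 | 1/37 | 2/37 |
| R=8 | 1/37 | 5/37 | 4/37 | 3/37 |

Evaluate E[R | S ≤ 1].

P(S ≤ 1) = 17/37.
Σ R·P over the event = 2·(1/37) + 2·(4/37) + 4·(3/37) + 4·(2/37) + 6·(1/37) + 8·(1/37) + 8·(5/37) = 84/37.
E[R | S ≤ 1] = (84/37) / (17/37) = 84/17.

84/17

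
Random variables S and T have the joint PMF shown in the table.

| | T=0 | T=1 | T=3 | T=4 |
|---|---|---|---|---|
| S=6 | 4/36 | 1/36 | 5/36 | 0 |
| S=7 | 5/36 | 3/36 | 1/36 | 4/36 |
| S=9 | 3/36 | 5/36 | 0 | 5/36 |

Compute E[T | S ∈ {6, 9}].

41/23

P(S ∈ {6, 9}) = 23/36.
Σ T·P over the event = 0·(4/36) + 1·(1/36) + 3·(5/36) + 0·(3/36) + 1·(5/36) + 4·(5/36) = 41/36.
E[T | S ∈ {6, 9}] = (41/36) / (23/36) = 41/23.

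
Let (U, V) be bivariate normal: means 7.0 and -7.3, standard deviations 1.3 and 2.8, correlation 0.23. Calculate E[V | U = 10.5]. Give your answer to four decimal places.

For a bivariate normal, E[V | U=x] = μ_V + ρ·(σ_V/σ_U)·(x − μ_U).
E[V | U=10.5] = -7.3 + (0.23)·(2.8/1.3)·(10.5 − (7.0)) = -7.3 + (0.49538)·(3.5) = -5.5662.

-5.5662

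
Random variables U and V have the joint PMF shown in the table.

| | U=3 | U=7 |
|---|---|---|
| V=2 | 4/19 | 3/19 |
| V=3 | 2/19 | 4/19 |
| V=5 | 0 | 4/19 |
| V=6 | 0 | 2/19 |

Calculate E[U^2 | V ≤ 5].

593/17

P(V ≤ 5) = 17/19.
Summing U^2·P(U=x,V=y) over the conditioning event gives 593/19.
E[U^2 | V ≤ 5] = (593/19) / (17/19) = 593/17.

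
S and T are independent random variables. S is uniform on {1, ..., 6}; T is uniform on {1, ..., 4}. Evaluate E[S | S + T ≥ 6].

P(S + T ≥ 6) = 7/12.
Summing S·P(x,y) over outcomes with S + T ≥ 6 gives 8/3.
E[S | S + T ≥ 6] = (8/3) / (7/12) = 32/7.

32/7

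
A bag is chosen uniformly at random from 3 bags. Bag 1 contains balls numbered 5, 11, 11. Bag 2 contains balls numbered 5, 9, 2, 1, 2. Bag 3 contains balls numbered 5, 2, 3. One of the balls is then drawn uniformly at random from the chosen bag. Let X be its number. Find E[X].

E[X | bag 1] = (5+11+11)/3 = 9.
E[X | bag 2] = (5+9+2+1+2)/5 = 19/5.
E[X | bag 3] = (5+2+3)/3 = 10/3.
E[X] = (1/3)·(9) + (1/3)·(19/5) + (1/3)·(10/3) = 242/45.

242/45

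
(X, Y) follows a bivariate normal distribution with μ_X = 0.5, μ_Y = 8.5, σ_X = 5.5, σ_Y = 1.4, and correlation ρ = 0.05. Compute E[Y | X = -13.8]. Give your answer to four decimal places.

8.3180

For a bivariate normal, E[Y | X=x] = μ_Y + ρ·(σ_Y/σ_X)·(x − μ_X).
E[Y | X=-13.8] = 8.5 + (0.05)·(1.4/5.5)·(-13.8 − (0.5)) = 8.5 + (0.012727)·(-14.3) = 8.3180.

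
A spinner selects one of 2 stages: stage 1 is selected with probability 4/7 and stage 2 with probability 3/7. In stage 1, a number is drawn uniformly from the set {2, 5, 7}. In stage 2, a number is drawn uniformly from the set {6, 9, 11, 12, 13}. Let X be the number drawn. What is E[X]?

E[X | stage 1] = (2+5+7)/3 = 14/3.
E[X | stage 2] = (6+9+11+12+13)/5 = 51/5.
E[X] = (4/7)·(14/3) + (3/7)·(51/5) = 739/105.

739/105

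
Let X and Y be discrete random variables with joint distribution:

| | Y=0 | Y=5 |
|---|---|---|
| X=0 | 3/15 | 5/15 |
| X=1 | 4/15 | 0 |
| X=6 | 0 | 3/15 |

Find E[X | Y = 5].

P(Y = 5) = 8/15.
Σ X·P over the event = 0·(5/15) + 6·(3/15) = 6/5.
E[X | Y = 5] = (6/5) / (8/15) = 9/4.

9/4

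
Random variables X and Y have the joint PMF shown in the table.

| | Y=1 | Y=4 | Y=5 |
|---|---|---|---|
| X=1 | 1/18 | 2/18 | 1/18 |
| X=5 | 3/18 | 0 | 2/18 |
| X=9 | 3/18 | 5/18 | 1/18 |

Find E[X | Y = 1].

43/7

P(Y = 1) = 7/18.
Σ X·P over the event = 1·(1/18) + 5·(3/18) + 9·(3/18) = 43/18.
E[X | Y = 1] = (43/18) / (7/18) = 43/7.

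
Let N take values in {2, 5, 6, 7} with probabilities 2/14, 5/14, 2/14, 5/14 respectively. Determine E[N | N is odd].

P(N is odd) = 5/7.
Σ over the event: 5·5/14 + 7·5/14 = 30/7.
E[N | N is odd] = (30/7) / (5/7) = 6.

6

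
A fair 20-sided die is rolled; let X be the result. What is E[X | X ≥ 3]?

23/2

P(X ≥ 3) = 9/10.
E[X | X ≥ 3] = (207/20) / (9/10) = 23/2.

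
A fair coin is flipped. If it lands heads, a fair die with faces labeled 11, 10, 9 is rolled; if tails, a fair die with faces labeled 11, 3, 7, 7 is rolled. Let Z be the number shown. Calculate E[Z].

17/2

E[Z | heads] = (11+10+9)/3 = 10.
E[Z | tails] = (11+3+7+7)/4 = 7.
By the law of total expectation,
E[Z] = (1/2)·(10) + (1/2)·(7) = 17/2.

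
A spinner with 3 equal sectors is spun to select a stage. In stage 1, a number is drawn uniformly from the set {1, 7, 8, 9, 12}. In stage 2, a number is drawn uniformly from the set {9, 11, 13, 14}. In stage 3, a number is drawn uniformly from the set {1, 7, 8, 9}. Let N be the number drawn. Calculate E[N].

E[N | stage 1] = (1+7+8+9+12)/5 = 37/5.
E[N | stage 2] = (9+11+13+14)/4 = 47/4.
E[N | stage 3] = (1+7+8+9)/4 = 25/4.
By the law of total expectation,
E[N] = (1/3)·(37/5) + (1/3)·(47/4) + (1/3)·(25/4) = 127/15.

127/15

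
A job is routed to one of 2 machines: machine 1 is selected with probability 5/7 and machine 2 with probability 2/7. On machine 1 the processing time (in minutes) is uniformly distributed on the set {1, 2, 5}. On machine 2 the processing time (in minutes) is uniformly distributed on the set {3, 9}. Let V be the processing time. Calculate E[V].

76/21

E[V | machine 1] = (1+2+5)/3 = 8/3.
E[V | machine 2] = (3+9)/2 = 6.
By the law of total expectation,
E[V] = (5/7)·(8/3) + (2/7)·(6) = 76/21.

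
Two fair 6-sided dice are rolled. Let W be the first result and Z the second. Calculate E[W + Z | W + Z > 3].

244/33

P(W + Z > 3) = 11/12.
Summing (W+Z)·P(x,y) over outcomes with W + Z > 3 gives 61/9.
E[W + Z | W + Z > 3] = (61/9) / (11/12) = 244/33.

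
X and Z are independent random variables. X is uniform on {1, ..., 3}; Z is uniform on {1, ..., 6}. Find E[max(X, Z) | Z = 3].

3

Outcomes with Z = 3: (1,3), (2,3), (3,3), each with probability 1/18.
E[max(X, Z) | Z = 3] = (3 + 3 + 3) / 3 = 3.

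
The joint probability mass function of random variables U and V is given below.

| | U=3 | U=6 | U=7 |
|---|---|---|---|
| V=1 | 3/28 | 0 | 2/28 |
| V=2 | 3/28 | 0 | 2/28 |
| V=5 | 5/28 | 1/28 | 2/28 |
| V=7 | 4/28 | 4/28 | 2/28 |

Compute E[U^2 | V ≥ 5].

P(V ≥ 5) = 9/14.
Σ U^2·P over the event = 9·(5/28) + 9·(4/28) + 36·(1/28) + 36·(4/28) + 49·(2/28) + 49·(2/28) = 457/28.
E[U^2 | V ≥ 5] = (457/28) / (9/14) = 457/18.

457/18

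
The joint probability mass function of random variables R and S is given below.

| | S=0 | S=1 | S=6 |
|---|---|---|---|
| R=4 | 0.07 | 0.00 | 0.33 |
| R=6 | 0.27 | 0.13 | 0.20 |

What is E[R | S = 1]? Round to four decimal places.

P(S = 1) = 0.13.
Σ R·P over the event = 6·(0.13) = 0.78.
E[R | S = 1] = (0.78) / (0.13) = 6.0000.

6.0000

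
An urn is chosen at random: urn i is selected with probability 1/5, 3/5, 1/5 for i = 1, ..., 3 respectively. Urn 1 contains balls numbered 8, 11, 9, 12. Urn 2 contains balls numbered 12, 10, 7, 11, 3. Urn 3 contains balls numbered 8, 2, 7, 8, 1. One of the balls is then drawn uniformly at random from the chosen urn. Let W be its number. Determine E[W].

41/5

E[W | urn 1] = (8+11+9+12)/4 = 10.
E[W | urn 2] = (12+10+7+11+3)/5 = 43/5.
E[W | urn 3] = (8+2+7+8+1)/5 = 26/5.
E[W] = (1/5)·(10) + (3/5)·(43/5) + (1/5)·(26/5) = 41/5.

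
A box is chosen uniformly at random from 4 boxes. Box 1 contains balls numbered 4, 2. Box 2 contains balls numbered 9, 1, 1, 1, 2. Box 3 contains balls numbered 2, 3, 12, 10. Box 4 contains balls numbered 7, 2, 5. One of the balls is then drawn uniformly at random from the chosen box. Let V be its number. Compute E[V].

1033/240

E[V | box 1] = (4+2)/2 = 3.
E[V | box 2] = (9+1+1+1+2)/5 = 14/5.
E[V | box 3] = (2+3+12+10)/4 = 27/4.
E[V | box 4] = (7+2+5)/3 = 14/3.
E[V] = (1/4)·(3) + (1/4)·(14/5) + (1/4)·(27/4) + (1/4)·(14/3) = 1033/240.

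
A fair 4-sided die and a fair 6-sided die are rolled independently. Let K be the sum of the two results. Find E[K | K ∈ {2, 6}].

P(K ∈ {2, 6}) = 5/24.
Σ over the event: 2·1/24 + 6·1/6 = 13/12.
E[K | K ∈ {2, 6}] = (13/12) / (5/24) = 26/5.

26/5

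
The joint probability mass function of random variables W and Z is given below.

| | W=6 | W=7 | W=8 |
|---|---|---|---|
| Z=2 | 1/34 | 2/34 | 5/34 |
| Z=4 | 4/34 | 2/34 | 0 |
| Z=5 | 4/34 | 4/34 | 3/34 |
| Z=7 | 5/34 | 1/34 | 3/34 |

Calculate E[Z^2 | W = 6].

59/2

P(W = 6) = 7/17.
Summing Z^2·P(W=x,Z=y) over the conditioning event gives 413/34.
E[Z^2 | W = 6] = (413/34) / (7/17) = 59/2.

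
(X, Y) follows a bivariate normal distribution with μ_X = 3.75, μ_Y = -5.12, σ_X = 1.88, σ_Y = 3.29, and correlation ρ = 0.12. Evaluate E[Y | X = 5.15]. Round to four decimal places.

The regression of Y on X has slope ρ·σ_Y/σ_X and passes through (μ_X, μ_Y).
E[Y | X=5.15] = -5.12 + (0.12)·(3.29/1.88)·(5.15 − (3.75)) = -5.12 + (0.21)·(1.4) = -4.8260.

-4.8260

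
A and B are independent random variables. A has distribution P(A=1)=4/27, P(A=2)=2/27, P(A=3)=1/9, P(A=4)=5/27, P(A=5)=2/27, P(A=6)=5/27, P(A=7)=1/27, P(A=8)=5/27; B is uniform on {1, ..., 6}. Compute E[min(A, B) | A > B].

P(A > B) = 46/81.
Summing min(A,B)·P(x,y) over outcomes with A > B gives 131/81.
E[min(A, B) | A > B] = (131/81) / (46/81) = 131/46.

131/46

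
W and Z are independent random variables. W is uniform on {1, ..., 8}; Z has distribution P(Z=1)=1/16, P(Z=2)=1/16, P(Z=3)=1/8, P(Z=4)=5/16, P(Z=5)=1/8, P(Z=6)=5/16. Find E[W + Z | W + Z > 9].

P(W + Z > 9) = 53/128.
Summing (W+Z)·P(x,y) over outcomes with W + Z > 9 gives 609/128.
E[W + Z | W + Z > 9] = (609/128) / (53/128) = 609/53.

609/53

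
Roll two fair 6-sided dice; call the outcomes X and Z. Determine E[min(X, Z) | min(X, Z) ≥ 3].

P(min(X, Z) ≥ 3) = 4/9.
Summing min(X,Z)·P(x,y) over outcomes with min(X, Z) ≥ 3 gives 31/18.
E[min(X, Z) | min(X, Z) ≥ 3] = (31/18) / (4/9) = 31/8.

31/8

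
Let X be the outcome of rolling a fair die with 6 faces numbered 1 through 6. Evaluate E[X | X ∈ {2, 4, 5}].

P(X ∈ {2, 4, 5}) = 1/2.
Σ over the event: 2·1/6 + 4·1/6 + 5·1/6 = 11/6.
E[X | X ∈ {2, 4, 5}] = (11/6) / (1/2) = 11/3.

11/3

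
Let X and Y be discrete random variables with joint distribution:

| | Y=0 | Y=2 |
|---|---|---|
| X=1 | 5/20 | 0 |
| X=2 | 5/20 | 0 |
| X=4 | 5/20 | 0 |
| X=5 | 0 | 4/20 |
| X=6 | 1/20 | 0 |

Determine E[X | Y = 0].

P(Y = 0) = 4/5.
Σ X·P over the event = 1·(5/20) + 2·(5/20) + 4·(5/20) + 6·(1/20) = 41/20.
E[X | Y = 0] = (41/20) / (4/5) = 41/16.

41/16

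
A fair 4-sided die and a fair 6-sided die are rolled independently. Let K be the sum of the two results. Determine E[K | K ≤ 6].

P(K ≤ 6) = 7/12.
Σ over the event: 2·1/24 + 3·1/12 + 4·1/8 + 5·1/6 + 6·1/6 = 8/3.
E[K | K ≤ 6] = (8/3) / (7/12) = 32/7.

32/7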